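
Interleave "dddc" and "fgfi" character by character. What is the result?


Interleaving "dddc" and "fgfi":
  Position 0: 'd' from first, 'f' from second => "df"
  Position 1: 'd' from first, 'g' from second => "dg"
  Position 2: 'd' from first, 'f' from second => "df"
  Position 3: 'c' from first, 'i' from second => "ci"
Result: dfdgdfci

dfdgdfci


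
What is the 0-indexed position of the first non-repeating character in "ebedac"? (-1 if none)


Input: ebedac
Character frequencies:
  'a': 1
  'b': 1
  'c': 1
  'd': 1
  'e': 2
Scanning left to right for freq == 1:
  Position 0 ('e'): freq=2, skip
  Position 1 ('b'): unique! => answer = 1

1


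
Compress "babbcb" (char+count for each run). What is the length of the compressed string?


Input: babbcb
Runs:
  'b' x 1 => "b1"
  'a' x 1 => "a1"
  'b' x 2 => "b2"
  'c' x 1 => "c1"
  'b' x 1 => "b1"
Compressed: "b1a1b2c1b1"
Compressed length: 10

10


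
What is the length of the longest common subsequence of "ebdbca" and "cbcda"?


LCS of "ebdbca" and "cbcda"
DP table:
           c    b    c    d    a
      0    0    0    0    0    0
  e   0    0    0    0    0    0
  b   0    0    1    1    1    1
  d   0    0    1    1    2    2
  b   0    0    1    1    2    2
  c   0    1    1    2    2    2
  a   0    1    1    2    2    3
LCS length = dp[6][5] = 3

3


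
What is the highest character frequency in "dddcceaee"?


Input: dddcceaee
Character counts:
  'a': 1
  'c': 2
  'd': 3
  'e': 3
Maximum frequency: 3

3


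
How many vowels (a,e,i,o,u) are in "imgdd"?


Input: imgdd
Checking each character:
  'i' at position 0: vowel (running total: 1)
  'm' at position 1: consonant
  'g' at position 2: consonant
  'd' at position 3: consonant
  'd' at position 4: consonant
Total vowels: 1

1


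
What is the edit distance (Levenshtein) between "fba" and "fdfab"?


Computing edit distance: "fba" -> "fdfab"
DP table:
           f    d    f    a    b
      0    1    2    3    4    5
  f   1    0    1    2    3    4
  b   2    1    1    2    3    3
  a   3    2    2    2    2    3
Edit distance = dp[3][5] = 3

3


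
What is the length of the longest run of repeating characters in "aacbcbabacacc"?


Input: "aacbcbabacacc"
Scanning for longest run:
  Position 1 ('a'): continues run of 'a', length=2
  Position 2 ('c'): new char, reset run to 1
  Position 3 ('b'): new char, reset run to 1
  Position 4 ('c'): new char, reset run to 1
  Position 5 ('b'): new char, reset run to 1
  Position 6 ('a'): new char, reset run to 1
  Position 7 ('b'): new char, reset run to 1
  Position 8 ('a'): new char, reset run to 1
  Position 9 ('c'): new char, reset run to 1
  Position 10 ('a'): new char, reset run to 1
  Position 11 ('c'): new char, reset run to 1
  Position 12 ('c'): continues run of 'c', length=2
Longest run: 'a' with length 2

2


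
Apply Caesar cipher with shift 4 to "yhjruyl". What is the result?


Caesar cipher: shift "yhjruyl" by 4
  'y' (pos 24) + 4 = pos 2 = 'c'
  'h' (pos 7) + 4 = pos 11 = 'l'
  'j' (pos 9) + 4 = pos 13 = 'n'
  'r' (pos 17) + 4 = pos 21 = 'v'
  'u' (pos 20) + 4 = pos 24 = 'y'
  'y' (pos 24) + 4 = pos 2 = 'c'
  'l' (pos 11) + 4 = pos 15 = 'p'
Result: clnvycp

clnvycp


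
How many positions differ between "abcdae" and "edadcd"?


Comparing "abcdae" and "edadcd" position by position:
  Position 0: 'a' vs 'e' => DIFFER
  Position 1: 'b' vs 'd' => DIFFER
  Position 2: 'c' vs 'a' => DIFFER
  Position 3: 'd' vs 'd' => same
  Position 4: 'a' vs 'c' => DIFFER
  Position 5: 'e' vs 'd' => DIFFER
Positions that differ: 5

5


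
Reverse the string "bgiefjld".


Input: bgiefjld
Reading characters right to left:
  Position 7: 'd'
  Position 6: 'l'
  Position 5: 'j'
  Position 4: 'f'
  Position 3: 'e'
  Position 2: 'i'
  Position 1: 'g'
  Position 0: 'b'
Reversed: dljfeigb

dljfeigb


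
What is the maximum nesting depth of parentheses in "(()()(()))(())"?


Input: "(()()(()))(())"
Tracking depth:
  Position 0 '(': depth becomes 1
  Position 1 '(': depth becomes 2
  Position 2 ')': depth becomes 1
  Position 3 '(': depth becomes 2
  Position 4 ')': depth becomes 1
  Position 5 '(': depth becomes 2
  Position 6 '(': depth becomes 3
  Position 7 ')': depth becomes 2
  Position 8 ')': depth becomes 1
  Position 9 ')': depth becomes 0
  Position 10 '(': depth becomes 1
  Position 11 '(': depth becomes 2
  Position 12 ')': depth becomes 1
  Position 13 ')': depth becomes 0
Maximum depth reached: 3

3


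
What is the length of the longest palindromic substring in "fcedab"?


Input: "fcedab"
Checking substrings for palindromes:
  No multi-char palindromic substrings found
Longest palindromic substring: "f" with length 1

1


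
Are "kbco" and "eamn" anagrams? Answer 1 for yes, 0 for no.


Strings: "kbco", "eamn"
Sorted first:  bcko
Sorted second: aemn
Differ at position 0: 'b' vs 'a' => not anagrams

0


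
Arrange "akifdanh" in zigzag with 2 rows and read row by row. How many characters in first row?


Zigzag "akifdanh" into 2 rows:
Placing characters:
  'a' => row 0
  'k' => row 1
  'i' => row 0
  'f' => row 1
  'd' => row 0
  'a' => row 1
  'n' => row 0
  'h' => row 1
Rows:
  Row 0: "aidn"
  Row 1: "kfah"
First row length: 4

4


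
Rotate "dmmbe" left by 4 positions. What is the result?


Input: "dmmbe", rotate left by 4
First 4 characters: "dmmb"
Remaining characters: "e"
Concatenate remaining + first: "e" + "dmmb" = "edmmb"

edmmb


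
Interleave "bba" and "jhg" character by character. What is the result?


Interleaving "bba" and "jhg":
  Position 0: 'b' from first, 'j' from second => "bj"
  Position 1: 'b' from first, 'h' from second => "bh"
  Position 2: 'a' from first, 'g' from second => "ag"
Result: bjbhag

bjbhag


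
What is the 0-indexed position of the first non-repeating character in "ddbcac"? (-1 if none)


Input: ddbcac
Character frequencies:
  'a': 1
  'b': 1
  'c': 2
  'd': 2
Scanning left to right for freq == 1:
  Position 0 ('d'): freq=2, skip
  Position 1 ('d'): freq=2, skip
  Position 2 ('b'): unique! => answer = 2

2


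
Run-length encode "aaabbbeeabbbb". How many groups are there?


Input: aaabbbeeabbbb
Scanning for consecutive runs:
  Group 1: 'a' x 3 (positions 0-2)
  Group 2: 'b' x 3 (positions 3-5)
  Group 3: 'e' x 2 (positions 6-7)
  Group 4: 'a' x 1 (positions 8-8)
  Group 5: 'b' x 4 (positions 9-12)
Total groups: 5

5


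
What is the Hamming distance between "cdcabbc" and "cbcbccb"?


Comparing "cdcabbc" and "cbcbccb" position by position:
  Position 0: 'c' vs 'c' => same
  Position 1: 'd' vs 'b' => differ
  Position 2: 'c' vs 'c' => same
  Position 3: 'a' vs 'b' => differ
  Position 4: 'b' vs 'c' => differ
  Position 5: 'b' vs 'c' => differ
  Position 6: 'c' vs 'b' => differ
Total differences (Hamming distance): 5

5


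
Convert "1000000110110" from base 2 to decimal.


Input: "1000000110110" in base 2
Positional expansion:
  Digit '1' (value 1) x 2^12 = 4096
  Digit '0' (value 0) x 2^11 = 0
  Digit '0' (value 0) x 2^10 = 0
  Digit '0' (value 0) x 2^9 = 0
  Digit '0' (value 0) x 2^8 = 0
  Digit '0' (value 0) x 2^7 = 0
  Digit '0' (value 0) x 2^6 = 0
  Digit '1' (value 1) x 2^5 = 32
  Digit '1' (value 1) x 2^4 = 16
  Digit '0' (value 0) x 2^3 = 0
  Digit '1' (value 1) x 2^2 = 4
  Digit '1' (value 1) x 2^1 = 2
  Digit '0' (value 0) x 2^0 = 0
Sum = 4150

4150


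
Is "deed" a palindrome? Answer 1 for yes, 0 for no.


Input: deed
Reversed: deed
  Compare pos 0 ('d') with pos 3 ('d'): match
  Compare pos 1 ('e') with pos 2 ('e'): match
Result: palindrome

1


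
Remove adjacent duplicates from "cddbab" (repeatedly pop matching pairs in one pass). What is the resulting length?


Input: cddbab
Stack-based adjacent duplicate removal:
  Read 'c': push. Stack: c
  Read 'd': push. Stack: cd
  Read 'd': matches stack top 'd' => pop. Stack: c
  Read 'b': push. Stack: cb
  Read 'a': push. Stack: cba
  Read 'b': push. Stack: cbab
Final stack: "cbab" (length 4)

4


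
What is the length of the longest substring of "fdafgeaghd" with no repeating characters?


Input: "fdafgeaghd"
Sliding window (track last position of each char):
  Position 0 ('f'): window [0,0] length 1 -- new best
  Position 1 ('d'): window [0,1] length 2 -- new best
  Position 2 ('a'): window [0,2] length 3 -- new best
  Position 3 ('f'): repeat (last at 0), move window start to 1
  Position 3 ('f'): window [1,3] length 3
  Position 4 ('g'): window [1,4] length 4 -- new best
  Position 5 ('e'): window [1,5] length 5 -- new best
  Position 6 ('a'): repeat (last at 2), move window start to 3
  Position 6 ('a'): window [3,6] length 4
  Position 7 ('g'): repeat (last at 4), move window start to 5
  Position 7 ('g'): window [5,7] length 3
  Position 8 ('h'): window [5,8] length 4
  Position 9 ('d'): window [5,9] length 5
Longest substring with no repeats: "dafge" with length 5

5


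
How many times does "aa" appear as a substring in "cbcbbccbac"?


Searching for "aa" in "cbcbbccbac"
Scanning each position:
  Position 0: "cb" => no
  Position 1: "bc" => no
  Position 2: "cb" => no
  Position 3: "bb" => no
  Position 4: "bc" => no
  Position 5: "cc" => no
  Position 6: "cb" => no
  Position 7: "ba" => no
  Position 8: "ac" => no
Total occurrences: 0

0


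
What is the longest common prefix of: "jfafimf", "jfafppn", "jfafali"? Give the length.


Words: jfafimf, jfafppn, jfafali
  Position 0: all 'j' => match
  Position 1: all 'f' => match
  Position 2: all 'a' => match
  Position 3: all 'f' => match
  Position 4: ('i', 'p', 'a') => mismatch, stop
LCP = "jfaf" (length 4)

4


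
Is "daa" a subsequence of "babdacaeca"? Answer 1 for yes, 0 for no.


Check if "daa" is a subsequence of "babdacaeca"
Greedy scan:
  Position 0 ('b'): no match needed
  Position 1 ('a'): no match needed
  Position 2 ('b'): no match needed
  Position 3 ('d'): matches sub[0] = 'd'
  Position 4 ('a'): matches sub[1] = 'a'
  Position 5 ('c'): no match needed
  Position 6 ('a'): matches sub[2] = 'a'
  Position 7 ('e'): no match needed
  Position 8 ('c'): no match needed
  Position 9 ('a'): no match needed
All 3 characters matched => is a subsequence

1


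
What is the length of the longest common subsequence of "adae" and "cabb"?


LCS of "adae" and "cabb"
DP table:
           c    a    b    b
      0    0    0    0    0
  a   0    0    1    1    1
  d   0    0    1    1    1
  a   0    0    1    1    1
  e   0    0    1    1    1
LCS length = dp[4][4] = 1

1


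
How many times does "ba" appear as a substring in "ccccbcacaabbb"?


Searching for "ba" in "ccccbcacaabbb"
Scanning each position:
  Position 0: "cc" => no
  Position 1: "cc" => no
  Position 2: "cc" => no
  Position 3: "cb" => no
  Position 4: "bc" => no
  Position 5: "ca" => no
  Position 6: "ac" => no
  Position 7: "ca" => no
  Position 8: "aa" => no
  Position 9: "ab" => no
  Position 10: "bb" => no
  Position 11: "bb" => no
Total occurrences: 0

0


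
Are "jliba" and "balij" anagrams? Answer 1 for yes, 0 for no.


Strings: "jliba", "balij"
Sorted first:  abijl
Sorted second: abijl
Sorted forms match => anagrams

1


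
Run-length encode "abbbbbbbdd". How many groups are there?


Input: abbbbbbbdd
Scanning for consecutive runs:
  Group 1: 'a' x 1 (positions 0-0)
  Group 2: 'b' x 7 (positions 1-7)
  Group 3: 'd' x 2 (positions 8-9)
Total groups: 3

3


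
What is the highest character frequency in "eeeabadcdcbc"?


Input: eeeabadcdcbc
Character counts:
  'a': 2
  'b': 2
  'c': 3
  'd': 2
  'e': 3
Maximum frequency: 3

3


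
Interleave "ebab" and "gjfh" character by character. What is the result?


Interleaving "ebab" and "gjfh":
  Position 0: 'e' from first, 'g' from second => "eg"
  Position 1: 'b' from first, 'j' from second => "bj"
  Position 2: 'a' from first, 'f' from second => "af"
  Position 3: 'b' from first, 'h' from second => "bh"
Result: egbjafbh

egbjafbh


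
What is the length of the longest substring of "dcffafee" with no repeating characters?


Input: "dcffafee"
Sliding window (track last position of each char):
  Position 0 ('d'): window [0,0] length 1 -- new best
  Position 1 ('c'): window [0,1] length 2 -- new best
  Position 2 ('f'): window [0,2] length 3 -- new best
  Position 3 ('f'): repeat (last at 2), move window start to 3
  Position 3 ('f'): window [3,3] length 1
  Position 4 ('a'): window [3,4] length 2
  Position 5 ('f'): repeat (last at 3), move window start to 4
  Position 5 ('f'): window [4,5] length 2
  Position 6 ('e'): window [4,6] length 3
  Position 7 ('e'): repeat (last at 6), move window start to 7
  Position 7 ('e'): window [7,7] length 1
Longest substring with no repeats: "dcf" with length 3

3


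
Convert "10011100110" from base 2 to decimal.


Input: "10011100110" in base 2
Positional expansion:
  Digit '1' (value 1) x 2^10 = 1024
  Digit '0' (value 0) x 2^9 = 0
  Digit '0' (value 0) x 2^8 = 0
  Digit '1' (value 1) x 2^7 = 128
  Digit '1' (value 1) x 2^6 = 64
  Digit '1' (value 1) x 2^5 = 32
  Digit '0' (value 0) x 2^4 = 0
  Digit '0' (value 0) x 2^3 = 0
  Digit '1' (value 1) x 2^2 = 4
  Digit '1' (value 1) x 2^1 = 2
  Digit '0' (value 0) x 2^0 = 0
Sum = 1254

1254


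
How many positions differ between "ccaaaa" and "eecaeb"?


Comparing "ccaaaa" and "eecaeb" position by position:
  Position 0: 'c' vs 'e' => DIFFER
  Position 1: 'c' vs 'e' => DIFFER
  Position 2: 'a' vs 'c' => DIFFER
  Position 3: 'a' vs 'a' => same
  Position 4: 'a' vs 'e' => DIFFER
  Position 5: 'a' vs 'b' => DIFFER
Positions that differ: 5

5


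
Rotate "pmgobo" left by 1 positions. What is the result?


Input: "pmgobo", rotate left by 1
First 1 characters: "p"
Remaining characters: "mgobo"
Concatenate remaining + first: "mgobo" + "p" = "mgobop"

mgobop


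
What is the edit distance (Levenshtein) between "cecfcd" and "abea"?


Computing edit distance: "cecfcd" -> "abea"
DP table:
           a    b    e    a
      0    1    2    3    4
  c   1    1    2    3    4
  e   2    2    2    2    3
  c   3    3    3    3    3
  f   4    4    4    4    4
  c   5    5    5    5    5
  d   6    6    6    6    6
Edit distance = dp[6][4] = 6

6


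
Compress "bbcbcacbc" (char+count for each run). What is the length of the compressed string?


Input: bbcbcacbc
Runs:
  'b' x 2 => "b2"
  'c' x 1 => "c1"
  'b' x 1 => "b1"
  'c' x 1 => "c1"
  'a' x 1 => "a1"
  'c' x 1 => "c1"
  'b' x 1 => "b1"
  'c' x 1 => "c1"
Compressed: "b2c1b1c1a1c1b1c1"
Compressed length: 16

16


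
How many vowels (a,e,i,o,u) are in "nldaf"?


Input: nldaf
Checking each character:
  'n' at position 0: consonant
  'l' at position 1: consonant
  'd' at position 2: consonant
  'a' at position 3: vowel (running total: 1)
  'f' at position 4: consonant
Total vowels: 1

1


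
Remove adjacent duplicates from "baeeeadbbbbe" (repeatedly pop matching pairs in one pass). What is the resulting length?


Input: baeeeadbbbbe
Stack-based adjacent duplicate removal:
  Read 'b': push. Stack: b
  Read 'a': push. Stack: ba
  Read 'e': push. Stack: bae
  Read 'e': matches stack top 'e' => pop. Stack: ba
  Read 'e': push. Stack: bae
  Read 'a': push. Stack: baea
  Read 'd': push. Stack: baead
  Read 'b': push. Stack: baeadb
  Read 'b': matches stack top 'b' => pop. Stack: baead
  Read 'b': push. Stack: baeadb
  Read 'b': matches stack top 'b' => pop. Stack: baead
  Read 'e': push. Stack: baeade
Final stack: "baeade" (length 6)

6


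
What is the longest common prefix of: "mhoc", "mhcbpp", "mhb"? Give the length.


Words: mhoc, mhcbpp, mhb
  Position 0: all 'm' => match
  Position 1: all 'h' => match
  Position 2: ('o', 'c', 'b') => mismatch, stop
LCP = "mh" (length 2)

2


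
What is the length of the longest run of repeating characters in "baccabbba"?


Input: "baccabbba"
Scanning for longest run:
  Position 1 ('a'): new char, reset run to 1
  Position 2 ('c'): new char, reset run to 1
  Position 3 ('c'): continues run of 'c', length=2
  Position 4 ('a'): new char, reset run to 1
  Position 5 ('b'): new char, reset run to 1
  Position 6 ('b'): continues run of 'b', length=2
  Position 7 ('b'): continues run of 'b', length=3
  Position 8 ('a'): new char, reset run to 1
Longest run: 'b' with length 3

3


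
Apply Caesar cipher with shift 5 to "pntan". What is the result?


Caesar cipher: shift "pntan" by 5
  'p' (pos 15) + 5 = pos 20 = 'u'
  'n' (pos 13) + 5 = pos 18 = 's'
  't' (pos 19) + 5 = pos 24 = 'y'
  'a' (pos 0) + 5 = pos 5 = 'f'
  'n' (pos 13) + 5 = pos 18 = 's'
Result: usyfs

usyfs


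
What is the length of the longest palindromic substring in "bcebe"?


Input: "bcebe"
Checking substrings for palindromes:
  [2:5] "ebe" (len 3) => palindrome
Longest palindromic substring: "ebe" with length 3

3


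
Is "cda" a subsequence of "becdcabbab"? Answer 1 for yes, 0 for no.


Check if "cda" is a subsequence of "becdcabbab"
Greedy scan:
  Position 0 ('b'): no match needed
  Position 1 ('e'): no match needed
  Position 2 ('c'): matches sub[0] = 'c'
  Position 3 ('d'): matches sub[1] = 'd'
  Position 4 ('c'): no match needed
  Position 5 ('a'): matches sub[2] = 'a'
  Position 6 ('b'): no match needed
  Position 7 ('b'): no match needed
  Position 8 ('a'): no match needed
  Position 9 ('b'): no match needed
All 3 characters matched => is a subsequence

1


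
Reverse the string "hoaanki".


Input: hoaanki
Reading characters right to left:
  Position 6: 'i'
  Position 5: 'k'
  Position 4: 'n'
  Position 3: 'a'
  Position 2: 'a'
  Position 1: 'o'
  Position 0: 'h'
Reversed: iknaaoh

iknaaoh


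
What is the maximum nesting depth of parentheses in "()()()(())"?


Input: "()()()(())"
Tracking depth:
  Position 0 '(': depth becomes 1
  Position 1 ')': depth becomes 0
  Position 2 '(': depth becomes 1
  Position 3 ')': depth becomes 0
  Position 4 '(': depth becomes 1
  Position 5 ')': depth becomes 0
  Position 6 '(': depth becomes 1
  Position 7 '(': depth becomes 2
  Position 8 ')': depth becomes 1
  Position 9 ')': depth becomes 0
Maximum depth reached: 2

2


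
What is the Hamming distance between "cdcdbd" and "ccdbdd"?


Comparing "cdcdbd" and "ccdbdd" position by position:
  Position 0: 'c' vs 'c' => same
  Position 1: 'd' vs 'c' => differ
  Position 2: 'c' vs 'd' => differ
  Position 3: 'd' vs 'b' => differ
  Position 4: 'b' vs 'd' => differ
  Position 5: 'd' vs 'd' => same
Total differences (Hamming distance): 4

4


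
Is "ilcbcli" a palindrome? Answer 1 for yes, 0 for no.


Input: ilcbcli
Reversed: ilcbcli
  Compare pos 0 ('i') with pos 6 ('i'): match
  Compare pos 1 ('l') with pos 5 ('l'): match
  Compare pos 2 ('c') with pos 4 ('c'): match
Result: palindrome

1


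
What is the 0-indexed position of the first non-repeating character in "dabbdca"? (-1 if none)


Input: dabbdca
Character frequencies:
  'a': 2
  'b': 2
  'c': 1
  'd': 2
Scanning left to right for freq == 1:
  Position 0 ('d'): freq=2, skip
  Position 1 ('a'): freq=2, skip
  Position 2 ('b'): freq=2, skip
  Position 3 ('b'): freq=2, skip
  Position 4 ('d'): freq=2, skip
  Position 5 ('c'): unique! => answer = 5

5


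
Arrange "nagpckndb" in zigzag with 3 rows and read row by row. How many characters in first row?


Zigzag "nagpckndb" into 3 rows:
Placing characters:
  'n' => row 0
  'a' => row 1
  'g' => row 2
  'p' => row 1
  'c' => row 0
  'k' => row 1
  'n' => row 2
  'd' => row 1
  'b' => row 0
Rows:
  Row 0: "ncb"
  Row 1: "apkd"
  Row 2: "gn"
First row length: 3

3


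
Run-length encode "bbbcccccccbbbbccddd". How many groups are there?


Input: bbbcccccccbbbbccddd
Scanning for consecutive runs:
  Group 1: 'b' x 3 (positions 0-2)
  Group 2: 'c' x 7 (positions 3-9)
  Group 3: 'b' x 4 (positions 10-13)
  Group 4: 'c' x 2 (positions 14-15)
  Group 5: 'd' x 3 (positions 16-18)
Total groups: 5

5


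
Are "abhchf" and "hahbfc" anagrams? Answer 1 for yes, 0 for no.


Strings: "abhchf", "hahbfc"
Sorted first:  abcfhh
Sorted second: abcfhh
Sorted forms match => anagrams

1


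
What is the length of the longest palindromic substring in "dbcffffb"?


Input: "dbcffffb"
Checking substrings for palindromes:
  [3:7] "ffff" (len 4) => palindrome
  [3:6] "fff" (len 3) => palindrome
  [4:7] "fff" (len 3) => palindrome
  [3:5] "ff" (len 2) => palindrome
  [4:6] "ff" (len 2) => palindrome
  [5:7] "ff" (len 2) => palindrome
Longest palindromic substring: "ffff" with length 4

4


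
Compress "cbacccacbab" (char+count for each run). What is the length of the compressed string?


Input: cbacccacbab
Runs:
  'c' x 1 => "c1"
  'b' x 1 => "b1"
  'a' x 1 => "a1"
  'c' x 3 => "c3"
  'a' x 1 => "a1"
  'c' x 1 => "c1"
  'b' x 1 => "b1"
  'a' x 1 => "a1"
  'b' x 1 => "b1"
Compressed: "c1b1a1c3a1c1b1a1b1"
Compressed length: 18

18


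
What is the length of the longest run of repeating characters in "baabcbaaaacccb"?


Input: "baabcbaaaacccb"
Scanning for longest run:
  Position 1 ('a'): new char, reset run to 1
  Position 2 ('a'): continues run of 'a', length=2
  Position 3 ('b'): new char, reset run to 1
  Position 4 ('c'): new char, reset run to 1
  Position 5 ('b'): new char, reset run to 1
  Position 6 ('a'): new char, reset run to 1
  Position 7 ('a'): continues run of 'a', length=2
  Position 8 ('a'): continues run of 'a', length=3
  Position 9 ('a'): continues run of 'a', length=4
  Position 10 ('c'): new char, reset run to 1
  Position 11 ('c'): continues run of 'c', length=2
  Position 12 ('c'): continues run of 'c', length=3
  Position 13 ('b'): new char, reset run to 1
Longest run: 'a' with length 4

4


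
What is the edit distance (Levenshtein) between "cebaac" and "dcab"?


Computing edit distance: "cebaac" -> "dcab"
DP table:
           d    c    a    b
      0    1    2    3    4
  c   1    1    1    2    3
  e   2    2    2    2    3
  b   3    3    3    3    2
  a   4    4    4    3    3
  a   5    5    5    4    4
  c   6    6    5    5    5
Edit distance = dp[6][4] = 5

5


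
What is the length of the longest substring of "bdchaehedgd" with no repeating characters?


Input: "bdchaehedgd"
Sliding window (track last position of each char):
  Position 0 ('b'): window [0,0] length 1 -- new best
  Position 1 ('d'): window [0,1] length 2 -- new best
  Position 2 ('c'): window [0,2] length 3 -- new best
  Position 3 ('h'): window [0,3] length 4 -- new best
  Position 4 ('a'): window [0,4] length 5 -- new best
  Position 5 ('e'): window [0,5] length 6 -- new best
  Position 6 ('h'): repeat (last at 3), move window start to 4
  Position 6 ('h'): window [4,6] length 3
  Position 7 ('e'): repeat (last at 5), move window start to 6
  Position 7 ('e'): window [6,7] length 2
  Position 8 ('d'): window [6,8] length 3
  Position 9 ('g'): window [6,9] length 4
  Position 10 ('d'): repeat (last at 8), move window start to 9
  Position 10 ('d'): window [9,10] length 2
Longest substring with no repeats: "bdchae" with length 6

6


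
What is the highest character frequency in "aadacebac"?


Input: aadacebac
Character counts:
  'a': 4
  'b': 1
  'c': 2
  'd': 1
  'e': 1
Maximum frequency: 4

4


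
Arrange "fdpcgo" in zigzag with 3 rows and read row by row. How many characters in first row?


Zigzag "fdpcgo" into 3 rows:
Placing characters:
  'f' => row 0
  'd' => row 1
  'p' => row 2
  'c' => row 1
  'g' => row 0
  'o' => row 1
Rows:
  Row 0: "fg"
  Row 1: "dco"
  Row 2: "p"
First row length: 2

2


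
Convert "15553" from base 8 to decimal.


Input: "15553" in base 8
Positional expansion:
  Digit '1' (value 1) x 8^4 = 4096
  Digit '5' (value 5) x 8^3 = 2560
  Digit '5' (value 5) x 8^2 = 320
  Digit '5' (value 5) x 8^1 = 40
  Digit '3' (value 3) x 8^0 = 3
Sum = 7019

7019


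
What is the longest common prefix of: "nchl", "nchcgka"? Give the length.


Words: nchl, nchcgka
  Position 0: all 'n' => match
  Position 1: all 'c' => match
  Position 2: all 'h' => match
  Position 3: ('l', 'c') => mismatch, stop
LCP = "nch" (length 3)

3


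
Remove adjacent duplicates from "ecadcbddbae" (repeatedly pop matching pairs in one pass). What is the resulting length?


Input: ecadcbddbae
Stack-based adjacent duplicate removal:
  Read 'e': push. Stack: e
  Read 'c': push. Stack: ec
  Read 'a': push. Stack: eca
  Read 'd': push. Stack: ecad
  Read 'c': push. Stack: ecadc
  Read 'b': push. Stack: ecadcb
  Read 'd': push. Stack: ecadcbd
  Read 'd': matches stack top 'd' => pop. Stack: ecadcb
  Read 'b': matches stack top 'b' => pop. Stack: ecadc
  Read 'a': push. Stack: ecadca
  Read 'e': push. Stack: ecadcae
Final stack: "ecadcae" (length 7)

7


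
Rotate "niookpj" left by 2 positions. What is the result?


Input: "niookpj", rotate left by 2
First 2 characters: "ni"
Remaining characters: "ookpj"
Concatenate remaining + first: "ookpj" + "ni" = "ookpjni"

ookpjni


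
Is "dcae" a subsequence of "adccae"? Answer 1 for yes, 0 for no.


Check if "dcae" is a subsequence of "adccae"
Greedy scan:
  Position 0 ('a'): no match needed
  Position 1 ('d'): matches sub[0] = 'd'
  Position 2 ('c'): matches sub[1] = 'c'
  Position 3 ('c'): no match needed
  Position 4 ('a'): matches sub[2] = 'a'
  Position 5 ('e'): matches sub[3] = 'e'
All 4 characters matched => is a subsequence

1


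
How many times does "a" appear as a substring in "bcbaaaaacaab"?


Searching for "a" in "bcbaaaaacaab"
Scanning each position:
  Position 0: "b" => no
  Position 1: "c" => no
  Position 2: "b" => no
  Position 3: "a" => MATCH
  Position 4: "a" => MATCH
  Position 5: "a" => MATCH
  Position 6: "a" => MATCH
  Position 7: "a" => MATCH
  Position 8: "c" => no
  Position 9: "a" => MATCH
  Position 10: "a" => MATCH
  Position 11: "b" => no
Total occurrences: 7

7


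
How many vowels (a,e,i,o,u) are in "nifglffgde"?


Input: nifglffgde
Checking each character:
  'n' at position 0: consonant
  'i' at position 1: vowel (running total: 1)
  'f' at position 2: consonant
  'g' at position 3: consonant
  'l' at position 4: consonant
  'f' at position 5: consonant
  'f' at position 6: consonant
  'g' at position 7: consonant
  'd' at position 8: consonant
  'e' at position 9: vowel (running total: 2)
Total vowels: 2

2


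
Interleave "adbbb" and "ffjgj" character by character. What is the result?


Interleaving "adbbb" and "ffjgj":
  Position 0: 'a' from first, 'f' from second => "af"
  Position 1: 'd' from first, 'f' from second => "df"
  Position 2: 'b' from first, 'j' from second => "bj"
  Position 3: 'b' from first, 'g' from second => "bg"
  Position 4: 'b' from first, 'j' from second => "bj"
Result: afdfbjbgbj

afdfbjbgbj


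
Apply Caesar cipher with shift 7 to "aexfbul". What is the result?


Caesar cipher: shift "aexfbul" by 7
  'a' (pos 0) + 7 = pos 7 = 'h'
  'e' (pos 4) + 7 = pos 11 = 'l'
  'x' (pos 23) + 7 = pos 4 = 'e'
  'f' (pos 5) + 7 = pos 12 = 'm'
  'b' (pos 1) + 7 = pos 8 = 'i'
  'u' (pos 20) + 7 = pos 1 = 'b'
  'l' (pos 11) + 7 = pos 18 = 's'
Result: hlemibs

hlemibs


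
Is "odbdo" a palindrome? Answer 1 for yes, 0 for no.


Input: odbdo
Reversed: odbdo
  Compare pos 0 ('o') with pos 4 ('o'): match
  Compare pos 1 ('d') with pos 3 ('d'): match
Result: palindrome

1


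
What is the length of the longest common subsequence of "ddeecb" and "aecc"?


LCS of "ddeecb" and "aecc"
DP table:
           a    e    c    c
      0    0    0    0    0
  d   0    0    0    0    0
  d   0    0    0    0    0
  e   0    0    1    1    1
  e   0    0    1    1    1
  c   0    0    1    2    2
  b   0    0    1    2    2
LCS length = dp[6][4] = 2

2


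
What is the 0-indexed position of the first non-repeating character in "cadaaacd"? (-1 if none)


Input: cadaaacd
Character frequencies:
  'a': 4
  'c': 2
  'd': 2
Scanning left to right for freq == 1:
  Position 0 ('c'): freq=2, skip
  Position 1 ('a'): freq=4, skip
  Position 2 ('d'): freq=2, skip
  Position 3 ('a'): freq=4, skip
  Position 4 ('a'): freq=4, skip
  Position 5 ('a'): freq=4, skip
  Position 6 ('c'): freq=2, skip
  Position 7 ('d'): freq=2, skip
  No unique character found => answer = -1

-1


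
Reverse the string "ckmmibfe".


Input: ckmmibfe
Reading characters right to left:
  Position 7: 'e'
  Position 6: 'f'
  Position 5: 'b'
  Position 4: 'i'
  Position 3: 'm'
  Position 2: 'm'
  Position 1: 'k'
  Position 0: 'c'
Reversed: efbimmkc

efbimmkc


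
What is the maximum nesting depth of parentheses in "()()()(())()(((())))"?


Input: "()()()(())()(((())))"
Tracking depth:
  Position 0 '(': depth becomes 1
  Position 1 ')': depth becomes 0
  Position 2 '(': depth becomes 1
  Position 3 ')': depth becomes 0
  Position 4 '(': depth becomes 1
  Position 5 ')': depth becomes 0
  Position 6 '(': depth becomes 1
  Position 7 '(': depth becomes 2
  Position 8 ')': depth becomes 1
  Position 9 ')': depth becomes 0
  Position 10 '(': depth becomes 1
  Position 11 ')': depth becomes 0
  Position 12 '(': depth becomes 1
  Position 13 '(': depth becomes 2
  Position 14 '(': depth becomes 3
  Position 15 '(': depth becomes 4
  Position 16 ')': depth becomes 3
  Position 17 ')': depth becomes 2
  Position 18 ')': depth becomes 1
  Position 19 ')': depth becomes 0
Maximum depth reached: 4

4


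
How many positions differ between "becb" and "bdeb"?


Comparing "becb" and "bdeb" position by position:
  Position 0: 'b' vs 'b' => same
  Position 1: 'e' vs 'd' => DIFFER
  Position 2: 'c' vs 'e' => DIFFER
  Position 3: 'b' vs 'b' => same
Positions that differ: 2

2


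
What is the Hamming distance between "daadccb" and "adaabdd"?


Comparing "daadccb" and "adaabdd" position by position:
  Position 0: 'd' vs 'a' => differ
  Position 1: 'a' vs 'd' => differ
  Position 2: 'a' vs 'a' => same
  Position 3: 'd' vs 'a' => differ
  Position 4: 'c' vs 'b' => differ
  Position 5: 'c' vs 'd' => differ
  Position 6: 'b' vs 'd' => differ
Total differences (Hamming distance): 6

6


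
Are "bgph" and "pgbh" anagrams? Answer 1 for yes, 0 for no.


Strings: "bgph", "pgbh"
Sorted first:  bghp
Sorted second: bghp
Sorted forms match => anagrams

1


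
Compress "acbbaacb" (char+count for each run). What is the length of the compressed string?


Input: acbbaacb
Runs:
  'a' x 1 => "a1"
  'c' x 1 => "c1"
  'b' x 2 => "b2"
  'a' x 2 => "a2"
  'c' x 1 => "c1"
  'b' x 1 => "b1"
Compressed: "a1c1b2a2c1b1"
Compressed length: 12

12


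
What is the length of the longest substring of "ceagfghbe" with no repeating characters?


Input: "ceagfghbe"
Sliding window (track last position of each char):
  Position 0 ('c'): window [0,0] length 1 -- new best
  Position 1 ('e'): window [0,1] length 2 -- new best
  Position 2 ('a'): window [0,2] length 3 -- new best
  Position 3 ('g'): window [0,3] length 4 -- new best
  Position 4 ('f'): window [0,4] length 5 -- new best
  Position 5 ('g'): repeat (last at 3), move window start to 4
  Position 5 ('g'): window [4,5] length 2
  Position 6 ('h'): window [4,6] length 3
  Position 7 ('b'): window [4,7] length 4
  Position 8 ('e'): window [4,8] length 5
Longest substring with no repeats: "ceagf" with length 5

5


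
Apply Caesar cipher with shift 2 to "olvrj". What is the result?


Caesar cipher: shift "olvrj" by 2
  'o' (pos 14) + 2 = pos 16 = 'q'
  'l' (pos 11) + 2 = pos 13 = 'n'
  'v' (pos 21) + 2 = pos 23 = 'x'
  'r' (pos 17) + 2 = pos 19 = 't'
  'j' (pos 9) + 2 = pos 11 = 'l'
Result: qnxtl

qnxtl


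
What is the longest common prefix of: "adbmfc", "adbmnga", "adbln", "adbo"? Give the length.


Words: adbmfc, adbmnga, adbln, adbo
  Position 0: all 'a' => match
  Position 1: all 'd' => match
  Position 2: all 'b' => match
  Position 3: ('m', 'm', 'l', 'o') => mismatch, stop
LCP = "adb" (length 3)

3


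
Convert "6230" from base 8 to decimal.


Input: "6230" in base 8
Positional expansion:
  Digit '6' (value 6) x 8^3 = 3072
  Digit '2' (value 2) x 8^2 = 128
  Digit '3' (value 3) x 8^1 = 24
  Digit '0' (value 0) x 8^0 = 0
Sum = 3224

3224


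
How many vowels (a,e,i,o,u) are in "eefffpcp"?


Input: eefffpcp
Checking each character:
  'e' at position 0: vowel (running total: 1)
  'e' at position 1: vowel (running total: 2)
  'f' at position 2: consonant
  'f' at position 3: consonant
  'f' at position 4: consonant
  'p' at position 5: consonant
  'c' at position 6: consonant
  'p' at position 7: consonant
Total vowels: 2

2


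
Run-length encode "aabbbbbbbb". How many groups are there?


Input: aabbbbbbbb
Scanning for consecutive runs:
  Group 1: 'a' x 2 (positions 0-1)
  Group 2: 'b' x 8 (positions 2-9)
Total groups: 2

2


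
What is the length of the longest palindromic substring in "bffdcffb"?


Input: "bffdcffb"
Checking substrings for palindromes:
  [1:3] "ff" (len 2) => palindrome
  [5:7] "ff" (len 2) => palindrome
Longest palindromic substring: "ff" with length 2

2


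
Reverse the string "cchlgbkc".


Input: cchlgbkc
Reading characters right to left:
  Position 7: 'c'
  Position 6: 'k'
  Position 5: 'b'
  Position 4: 'g'
  Position 3: 'l'
  Position 2: 'h'
  Position 1: 'c'
  Position 0: 'c'
Reversed: ckbglhcc

ckbglhcc


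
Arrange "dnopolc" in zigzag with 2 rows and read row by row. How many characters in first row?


Zigzag "dnopolc" into 2 rows:
Placing characters:
  'd' => row 0
  'n' => row 1
  'o' => row 0
  'p' => row 1
  'o' => row 0
  'l' => row 1
  'c' => row 0
Rows:
  Row 0: "dooc"
  Row 1: "npl"
First row length: 4

4


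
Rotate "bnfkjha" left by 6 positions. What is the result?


Input: "bnfkjha", rotate left by 6
First 6 characters: "bnfkjh"
Remaining characters: "a"
Concatenate remaining + first: "a" + "bnfkjh" = "abnfkjh"

abnfkjh


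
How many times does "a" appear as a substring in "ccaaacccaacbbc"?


Searching for "a" in "ccaaacccaacbbc"
Scanning each position:
  Position 0: "c" => no
  Position 1: "c" => no
  Position 2: "a" => MATCH
  Position 3: "a" => MATCH
  Position 4: "a" => MATCH
  Position 5: "c" => no
  Position 6: "c" => no
  Position 7: "c" => no
  Position 8: "a" => MATCH
  Position 9: "a" => MATCH
  Position 10: "c" => no
  Position 11: "b" => no
  Position 12: "b" => no
  Position 13: "c" => no
Total occurrences: 5

5


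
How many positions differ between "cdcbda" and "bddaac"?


Comparing "cdcbda" and "bddaac" position by position:
  Position 0: 'c' vs 'b' => DIFFER
  Position 1: 'd' vs 'd' => same
  Position 2: 'c' vs 'd' => DIFFER
  Position 3: 'b' vs 'a' => DIFFER
  Position 4: 'd' vs 'a' => DIFFER
  Position 5: 'a' vs 'c' => DIFFER
Positions that differ: 5

5


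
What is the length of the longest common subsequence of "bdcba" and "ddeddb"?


LCS of "bdcba" and "ddeddb"
DP table:
           d    d    e    d    d    b
      0    0    0    0    0    0    0
  b   0    0    0    0    0    0    1
  d   0    1    1    1    1    1    1
  c   0    1    1    1    1    1    1
  b   0    1    1    1    1    1    2
  a   0    1    1    1    1    1    2
LCS length = dp[5][6] = 2

2


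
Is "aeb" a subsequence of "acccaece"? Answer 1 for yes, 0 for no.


Check if "aeb" is a subsequence of "acccaece"
Greedy scan:
  Position 0 ('a'): matches sub[0] = 'a'
  Position 1 ('c'): no match needed
  Position 2 ('c'): no match needed
  Position 3 ('c'): no match needed
  Position 4 ('a'): no match needed
  Position 5 ('e'): matches sub[1] = 'e'
  Position 6 ('c'): no match needed
  Position 7 ('e'): no match needed
Only matched 2/3 characters => not a subsequence

0


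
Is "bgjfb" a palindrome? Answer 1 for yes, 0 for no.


Input: bgjfb
Reversed: bfjgb
  Compare pos 0 ('b') with pos 4 ('b'): match
  Compare pos 1 ('g') with pos 3 ('f'): MISMATCH
Result: not a palindrome

0


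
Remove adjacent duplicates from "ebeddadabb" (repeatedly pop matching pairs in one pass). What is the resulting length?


Input: ebeddadabb
Stack-based adjacent duplicate removal:
  Read 'e': push. Stack: e
  Read 'b': push. Stack: eb
  Read 'e': push. Stack: ebe
  Read 'd': push. Stack: ebed
  Read 'd': matches stack top 'd' => pop. Stack: ebe
  Read 'a': push. Stack: ebea
  Read 'd': push. Stack: ebead
  Read 'a': push. Stack: ebeada
  Read 'b': push. Stack: ebeadab
  Read 'b': matches stack top 'b' => pop. Stack: ebeada
Final stack: "ebeada" (length 6)

6


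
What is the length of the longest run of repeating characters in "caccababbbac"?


Input: "caccababbbac"
Scanning for longest run:
  Position 1 ('a'): new char, reset run to 1
  Position 2 ('c'): new char, reset run to 1
  Position 3 ('c'): continues run of 'c', length=2
  Position 4 ('a'): new char, reset run to 1
  Position 5 ('b'): new char, reset run to 1
  Position 6 ('a'): new char, reset run to 1
  Position 7 ('b'): new char, reset run to 1
  Position 8 ('b'): continues run of 'b', length=2
  Position 9 ('b'): continues run of 'b', length=3
  Position 10 ('a'): new char, reset run to 1
  Position 11 ('c'): new char, reset run to 1
Longest run: 'b' with length 3

3


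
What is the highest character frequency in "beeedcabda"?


Input: beeedcabda
Character counts:
  'a': 2
  'b': 2
  'c': 1
  'd': 2
  'e': 3
Maximum frequency: 3

3


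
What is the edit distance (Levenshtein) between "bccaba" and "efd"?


Computing edit distance: "bccaba" -> "efd"
DP table:
           e    f    d
      0    1    2    3
  b   1    1    2    3
  c   2    2    2    3
  c   3    3    3    3
  a   4    4    4    4
  b   5    5    5    5
  a   6    6    6    6
Edit distance = dp[6][3] = 6

6


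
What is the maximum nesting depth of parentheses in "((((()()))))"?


Input: "((((()()))))"
Tracking depth:
  Position 0 '(': depth becomes 1
  Position 1 '(': depth becomes 2
  Position 2 '(': depth becomes 3
  Position 3 '(': depth becomes 4
  Position 4 '(': depth becomes 5
  Position 5 ')': depth becomes 4
  Position 6 '(': depth becomes 5
  Position 7 ')': depth becomes 4
  Position 8 ')': depth becomes 3
  Position 9 ')': depth becomes 2
  Position 10 ')': depth becomes 1
  Position 11 ')': depth becomes 0
Maximum depth reached: 5

5


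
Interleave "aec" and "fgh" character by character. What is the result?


Interleaving "aec" and "fgh":
  Position 0: 'a' from first, 'f' from second => "af"
  Position 1: 'e' from first, 'g' from second => "eg"
  Position 2: 'c' from first, 'h' from second => "ch"
Result: afegch

afegch


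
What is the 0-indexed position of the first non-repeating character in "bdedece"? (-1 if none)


Input: bdedece
Character frequencies:
  'b': 1
  'c': 1
  'd': 2
  'e': 3
Scanning left to right for freq == 1:
  Position 0 ('b'): unique! => answer = 0

0


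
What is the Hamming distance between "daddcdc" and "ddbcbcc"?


Comparing "daddcdc" and "ddbcbcc" position by position:
  Position 0: 'd' vs 'd' => same
  Position 1: 'a' vs 'd' => differ
  Position 2: 'd' vs 'b' => differ
  Position 3: 'd' vs 'c' => differ
  Position 4: 'c' vs 'b' => differ
  Position 5: 'd' vs 'c' => differ
  Position 6: 'c' vs 'c' => same
Total differences (Hamming distance): 5

5


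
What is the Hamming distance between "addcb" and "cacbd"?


Comparing "addcb" and "cacbd" position by position:
  Position 0: 'a' vs 'c' => differ
  Position 1: 'd' vs 'a' => differ
  Position 2: 'd' vs 'c' => differ
  Position 3: 'c' vs 'b' => differ
  Position 4: 'b' vs 'd' => differ
Total differences (Hamming distance): 5

5


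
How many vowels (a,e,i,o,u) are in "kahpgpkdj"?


Input: kahpgpkdj
Checking each character:
  'k' at position 0: consonant
  'a' at position 1: vowel (running total: 1)
  'h' at position 2: consonant
  'p' at position 3: consonant
  'g' at position 4: consonant
  'p' at position 5: consonant
  'k' at position 6: consonant
  'd' at position 7: consonant
  'j' at position 8: consonant
Total vowels: 1

1


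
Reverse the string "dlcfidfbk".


Input: dlcfidfbk
Reading characters right to left:
  Position 8: 'k'
  Position 7: 'b'
  Position 6: 'f'
  Position 5: 'd'
  Position 4: 'i'
  Position 3: 'f'
  Position 2: 'c'
  Position 1: 'l'
  Position 0: 'd'
Reversed: kbfdifcld

kbfdifcld


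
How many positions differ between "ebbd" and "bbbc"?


Comparing "ebbd" and "bbbc" position by position:
  Position 0: 'e' vs 'b' => DIFFER
  Position 1: 'b' vs 'b' => same
  Position 2: 'b' vs 'b' => same
  Position 3: 'd' vs 'c' => DIFFER
Positions that differ: 2

2
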